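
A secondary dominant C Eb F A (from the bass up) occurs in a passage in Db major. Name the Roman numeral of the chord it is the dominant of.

vi

The chord is a dominant seventh chord on F.
A dominant resolves down a perfect fifth: F → Bb. In Db major, Bb is scale degree 6, i.e. vi.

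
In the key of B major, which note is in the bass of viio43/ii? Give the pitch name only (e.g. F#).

F#

The applied chord viio43/ii is rooted on B#: B#-D#-F#-A.
The figure 43 means second inversion — the fifth is in the bass.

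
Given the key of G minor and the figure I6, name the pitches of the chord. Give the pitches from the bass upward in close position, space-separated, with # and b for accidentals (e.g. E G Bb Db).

B D G

I6 is the major tonic (Picardy third), borrowed from the parallel major. In G minor that root is G.
So the chord is G-B-D, a major triad.
The figured bass 6 indicates first inversion, placing the third (B) in the bass: B-D-G.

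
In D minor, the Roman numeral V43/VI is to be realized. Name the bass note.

C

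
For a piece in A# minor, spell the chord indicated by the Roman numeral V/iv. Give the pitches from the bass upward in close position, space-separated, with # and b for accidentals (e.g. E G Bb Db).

A# C## E#

The slash means an applied dominant: we want the dominant of iv. In A# minor, iv is D# minor, and its dominant is built on A#.
Building a major triad on A# gives A#-C##-E#.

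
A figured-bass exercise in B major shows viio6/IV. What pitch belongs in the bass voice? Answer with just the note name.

F#

The applied chord viio6/IV is rooted on D#: D#-F#-A.
The figure 6 means first inversion — the third is in the bass.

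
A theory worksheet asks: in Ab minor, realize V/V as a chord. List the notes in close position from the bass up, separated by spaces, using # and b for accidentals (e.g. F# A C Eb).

The slash means an applied dominant: we want the dominant of V. In Ab minor, V is Eb major, and its dominant is built on Bb.
Building a major triad on Bb gives Bb-D-F.

Bb D F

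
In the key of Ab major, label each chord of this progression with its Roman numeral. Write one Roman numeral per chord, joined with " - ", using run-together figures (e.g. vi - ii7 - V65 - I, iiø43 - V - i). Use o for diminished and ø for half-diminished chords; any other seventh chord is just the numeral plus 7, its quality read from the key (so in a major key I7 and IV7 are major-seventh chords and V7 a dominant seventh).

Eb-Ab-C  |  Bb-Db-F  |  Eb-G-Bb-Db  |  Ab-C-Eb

Eb-Ab-C: major triad on Ab = scale degree 1 → I64.
Bb-Db-F has root Bb, degree 2 in Ab major, so ii.
Eb-G-Bb-Db has root Eb, degree 5 in Ab major, so V7.
Ab-C-Eb has root Ab, degree 1 in Ab major, so I.

I64 - ii - V7 - I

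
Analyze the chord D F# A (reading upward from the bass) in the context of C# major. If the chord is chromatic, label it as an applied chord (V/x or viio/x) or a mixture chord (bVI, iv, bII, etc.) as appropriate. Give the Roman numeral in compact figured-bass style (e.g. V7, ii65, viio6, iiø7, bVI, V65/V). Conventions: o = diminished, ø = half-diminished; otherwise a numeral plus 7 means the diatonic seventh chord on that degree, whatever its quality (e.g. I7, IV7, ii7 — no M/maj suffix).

bII

The pitches D-F#-A form a major triad rooted on D.
D is the lowered second degree of C# major (diatonic 2 would be D#). This is the Neapolitan chord — a major triad on the lowered second degree.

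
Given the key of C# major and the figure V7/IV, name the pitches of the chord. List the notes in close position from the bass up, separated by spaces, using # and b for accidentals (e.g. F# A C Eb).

V7/IV is a secondary dominant — the dominant seventh of IV. IV in C# major is F#, so the applied chord's root is C#, a perfect fifth above.
Building a dominant seventh chord on C# gives C#-E#-G#-B.

C# E# G# B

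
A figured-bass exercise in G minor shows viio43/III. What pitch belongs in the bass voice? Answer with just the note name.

The applied chord viio43/III is rooted on A: A-C-Eb-Gb.
The figure 43 means second inversion — the fifth is in the bass.

Eb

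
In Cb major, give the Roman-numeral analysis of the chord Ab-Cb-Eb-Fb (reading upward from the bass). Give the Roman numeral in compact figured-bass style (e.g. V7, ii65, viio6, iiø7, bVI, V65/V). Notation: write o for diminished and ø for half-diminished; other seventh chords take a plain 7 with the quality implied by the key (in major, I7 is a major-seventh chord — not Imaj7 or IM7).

IV65

Stacked in thirds the chord is Fb-Ab-Cb-Eb: a major seventh chord on Fb.
In Cb major, Fb is the subdominant; the diatonic major seventh chord there is IV7.
With Ab in the bass the chord is in first inversion, so the figured bass is 65.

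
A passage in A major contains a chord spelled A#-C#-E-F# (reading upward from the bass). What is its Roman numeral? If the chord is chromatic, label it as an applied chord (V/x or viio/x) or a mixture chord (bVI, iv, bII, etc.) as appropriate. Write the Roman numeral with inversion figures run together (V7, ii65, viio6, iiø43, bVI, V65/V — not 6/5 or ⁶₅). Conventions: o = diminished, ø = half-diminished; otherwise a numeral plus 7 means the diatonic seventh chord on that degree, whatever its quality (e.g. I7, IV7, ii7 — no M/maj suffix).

V65/ii

Stacked in thirds the chord is F#-A#-C#-E: a dominant seventh chord on F#.
F# is not a diatonic chord root with this quality in A major, but it lies a perfect fifth above B (ii), so the chord functions as an applied dominant of ii.
With A# in the bass the chord is in first inversion, so the figured bass is 65.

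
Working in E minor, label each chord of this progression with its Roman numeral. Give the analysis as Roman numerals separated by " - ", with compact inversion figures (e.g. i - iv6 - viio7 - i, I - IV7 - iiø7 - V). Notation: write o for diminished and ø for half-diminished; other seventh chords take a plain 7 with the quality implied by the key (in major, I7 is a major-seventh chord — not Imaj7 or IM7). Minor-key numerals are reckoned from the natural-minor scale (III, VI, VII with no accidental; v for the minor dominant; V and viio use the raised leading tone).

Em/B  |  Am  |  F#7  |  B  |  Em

Em/B: minor triad on E = scale degree 1 → i64.
Am: root A is the subdominant; minor triad there is iv.
F#7 is the secondary dominant of V (dominant seventh chord on F#): V7/V.
B: root B is the dominant; major triad there is V.
Em: root E is the tonic; minor triad there is i.

i64 - iv - V7/V - V - i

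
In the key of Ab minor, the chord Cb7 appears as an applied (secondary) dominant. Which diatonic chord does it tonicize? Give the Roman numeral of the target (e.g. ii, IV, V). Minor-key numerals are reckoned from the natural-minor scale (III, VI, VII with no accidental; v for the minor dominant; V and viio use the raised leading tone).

VI

The chord is a dominant seventh chord on Cb.
A dominant resolves down a perfect fifth: Cb → Fb. In Ab minor, Fb is scale degree 6, i.e. VI.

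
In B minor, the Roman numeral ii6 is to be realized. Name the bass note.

ii in B minor has root C#; the chord is C#-E-G#.
The figure 6 means first inversion — the third is in the bass.

E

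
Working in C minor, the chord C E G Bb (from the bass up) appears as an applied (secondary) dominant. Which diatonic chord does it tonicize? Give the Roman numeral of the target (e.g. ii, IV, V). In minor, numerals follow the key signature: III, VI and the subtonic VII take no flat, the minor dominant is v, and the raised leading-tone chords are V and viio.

The chord is a dominant seventh chord on C.
A dominant resolves down a perfect fifth: C → F. In C minor, F is scale degree 4, i.e. iv.

iv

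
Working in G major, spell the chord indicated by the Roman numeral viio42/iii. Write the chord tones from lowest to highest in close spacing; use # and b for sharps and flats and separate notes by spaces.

viio42/iii is a secondary leading-tone chord. The target iii is B in G major; the applied chord is rooted a semitone below, on A#.
Building a fully diminished seventh chord on A# gives A#-C#-E-G.
The figured bass 42 indicates third inversion, placing the seventh (G) in the bass: G-A#-C#-E.

G A# C# E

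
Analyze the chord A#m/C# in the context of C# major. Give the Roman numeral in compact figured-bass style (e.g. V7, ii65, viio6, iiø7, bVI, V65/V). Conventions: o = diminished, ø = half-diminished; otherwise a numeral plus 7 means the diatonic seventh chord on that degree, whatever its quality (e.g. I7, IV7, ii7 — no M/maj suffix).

Stacked in thirds the chord is A#-C#-E#: a minor triad on A#.
In C# major, A# is the submediant; the diatonic minor triad there is vi.
With C# in the bass the chord is in first inversion, so the figured bass is 6.

vi6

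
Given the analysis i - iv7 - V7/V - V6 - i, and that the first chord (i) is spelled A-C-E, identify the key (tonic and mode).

A minor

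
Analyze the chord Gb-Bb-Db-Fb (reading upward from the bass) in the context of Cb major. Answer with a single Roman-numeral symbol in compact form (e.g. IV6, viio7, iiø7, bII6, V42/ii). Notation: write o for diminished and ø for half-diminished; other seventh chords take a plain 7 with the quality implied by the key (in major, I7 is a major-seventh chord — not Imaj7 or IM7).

V7

The pitches Gb-Bb-Db-Fb form a dominant seventh chord rooted on Gb.
Gb is scale degree 5 in Cb major, and a dominant seventh chord on that degree is written V7.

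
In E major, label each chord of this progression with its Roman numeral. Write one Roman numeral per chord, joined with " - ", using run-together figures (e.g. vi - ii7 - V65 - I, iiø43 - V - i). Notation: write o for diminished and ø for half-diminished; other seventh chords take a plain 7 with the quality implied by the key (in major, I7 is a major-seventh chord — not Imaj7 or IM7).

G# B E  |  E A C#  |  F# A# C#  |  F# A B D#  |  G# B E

I6 - IV64 - V/V - V43 - I6

G#-B-E: root E is the tonic; major triad there is I6.
E-A-C#: major triad on A = scale degree 4 → IV64.
F#-A#-C#: chromatic; F# is V of V, so V/V.
F#-A-B-D#: dominant seventh chord on B = scale degree 5 → V43.
G#-B-E: root E is the tonic; major triad there is I6.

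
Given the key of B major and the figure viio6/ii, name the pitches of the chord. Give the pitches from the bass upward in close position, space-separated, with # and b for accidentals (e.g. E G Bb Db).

D# F# B#

viio6/ii is a secondary leading-tone chord. The target ii is C# in B major; the applied chord is rooted a semitone below, on B#.
Building a diminished triad on B# gives B#-D#-F#.
The figured bass 6 indicates first inversion, placing the third (D#) in the bass: D#-F#-B#.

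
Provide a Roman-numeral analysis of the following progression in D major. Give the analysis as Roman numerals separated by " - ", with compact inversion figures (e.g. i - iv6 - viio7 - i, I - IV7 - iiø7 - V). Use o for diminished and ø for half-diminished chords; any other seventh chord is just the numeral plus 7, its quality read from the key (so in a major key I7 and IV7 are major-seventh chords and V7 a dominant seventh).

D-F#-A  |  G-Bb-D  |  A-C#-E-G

D-F#-A: major triad on D = scale degree 1 → I.
G-Bb-D: G with this quality isn't in the key; it's iv, borrowed from the parallel minor.
A-C#-E-G: dominant seventh chord on A = scale degree 5 → V7.

I - iv - V7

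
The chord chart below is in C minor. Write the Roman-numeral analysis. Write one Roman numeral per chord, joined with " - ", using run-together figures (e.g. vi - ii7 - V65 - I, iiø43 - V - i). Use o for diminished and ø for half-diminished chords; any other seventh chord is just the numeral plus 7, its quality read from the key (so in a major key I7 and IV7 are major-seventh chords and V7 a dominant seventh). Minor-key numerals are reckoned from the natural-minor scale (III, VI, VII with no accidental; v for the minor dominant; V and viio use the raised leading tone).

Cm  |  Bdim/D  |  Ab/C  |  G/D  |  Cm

Cm: minor triad on C = scale degree 1 → i.
Bdim/D: diminished triad on B = scale degree 7 → viio6.
Ab/C: root Ab is the submediant; major triad there is VI6.
G/D: root G is the dominant; major triad there is V64.
Cm: minor triad on C = scale degree 1 → i.

i - viio6 - VI6 - V64 - i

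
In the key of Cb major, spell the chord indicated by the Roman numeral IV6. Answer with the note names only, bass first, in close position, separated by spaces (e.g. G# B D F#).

Ab Cb Fb

The numeral's case and figure indicate a major triad. In Cb major its root, scale degree 4, is Fb.
Stacking thirds from Fb gives Fb-Ab-Cb.
With the 6 figure the chord is in first inversion; from the bass Ab upward in close position it reads Ab-Cb-Fb.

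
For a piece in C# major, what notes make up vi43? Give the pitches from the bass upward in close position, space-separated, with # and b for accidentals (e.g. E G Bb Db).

E# G# A# C#

The numeral's case and figure indicate a minor seventh chord. In C# major its root, the sixth degree, is A#.
Stacking thirds from A# gives A#-C#-E#-G#.
The figured bass 43 indicates second inversion, placing the fifth (E#) in the bass: E#-G#-A#-C#.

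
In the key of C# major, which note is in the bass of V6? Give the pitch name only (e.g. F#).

B#

V in C# major has root G#; the chord is G#-B#-D#.
The figure 6 means first inversion — the third is in the bass.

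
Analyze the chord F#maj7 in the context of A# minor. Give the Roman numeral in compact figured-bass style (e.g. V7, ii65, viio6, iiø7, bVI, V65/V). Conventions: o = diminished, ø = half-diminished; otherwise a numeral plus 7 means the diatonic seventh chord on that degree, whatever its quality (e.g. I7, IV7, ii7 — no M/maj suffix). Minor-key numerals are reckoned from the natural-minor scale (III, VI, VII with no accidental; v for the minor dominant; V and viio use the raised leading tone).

VI7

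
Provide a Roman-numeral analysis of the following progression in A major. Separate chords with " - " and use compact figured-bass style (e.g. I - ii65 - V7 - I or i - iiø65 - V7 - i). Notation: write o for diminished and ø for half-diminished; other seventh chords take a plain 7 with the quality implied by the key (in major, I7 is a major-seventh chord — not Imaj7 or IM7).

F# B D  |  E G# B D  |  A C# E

F#-B-D: root B is the supertonic; minor triad there is ii64.
E-G#-B-D has root E, degree 5 in A major, so V7.
A-C#-E: root A is the tonic; major triad there is I.

ii64 - V7 - I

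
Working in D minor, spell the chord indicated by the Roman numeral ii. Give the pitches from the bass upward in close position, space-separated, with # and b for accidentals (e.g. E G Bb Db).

ii is the minor supertonic, borrowed from the parallel major (the Dorian ii). In D minor that root is E.
So the chord is E-G-B.

E G B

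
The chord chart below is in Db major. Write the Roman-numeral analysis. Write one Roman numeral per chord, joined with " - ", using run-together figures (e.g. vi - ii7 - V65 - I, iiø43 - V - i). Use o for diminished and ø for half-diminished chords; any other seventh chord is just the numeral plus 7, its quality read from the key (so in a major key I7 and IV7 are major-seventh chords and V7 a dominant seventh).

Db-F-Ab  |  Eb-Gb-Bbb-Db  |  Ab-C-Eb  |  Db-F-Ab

I - iiø7 - V - I

Db-F-Ab has root Db, degree 1 in Db major, so I.
Eb-Gb-Bbb-Db: Eb with this quality isn't in the key; it's iiø7, borrowed from the parallel minor.
Ab-C-Eb: major triad on Ab = scale degree 5 → V.
Db-F-Ab: root Db is the tonic; major triad there is I.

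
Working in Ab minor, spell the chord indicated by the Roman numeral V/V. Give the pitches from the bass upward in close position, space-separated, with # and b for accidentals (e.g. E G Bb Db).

Bb D F

V/V is a secondary dominant — the dominant triad of V. V in Ab minor is Eb, so the applied chord's root is Bb, a perfect fifth above.
Building a major triad on Bb gives Bb-D-F.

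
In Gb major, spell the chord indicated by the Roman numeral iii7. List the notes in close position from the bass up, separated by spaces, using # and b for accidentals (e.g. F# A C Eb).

Bb Db F Ab

In Gb major, scale degree 3 is Bb, and the diatonic chord built there is a minor seventh chord.
That chord is spelled Bb-Db-F-Ab.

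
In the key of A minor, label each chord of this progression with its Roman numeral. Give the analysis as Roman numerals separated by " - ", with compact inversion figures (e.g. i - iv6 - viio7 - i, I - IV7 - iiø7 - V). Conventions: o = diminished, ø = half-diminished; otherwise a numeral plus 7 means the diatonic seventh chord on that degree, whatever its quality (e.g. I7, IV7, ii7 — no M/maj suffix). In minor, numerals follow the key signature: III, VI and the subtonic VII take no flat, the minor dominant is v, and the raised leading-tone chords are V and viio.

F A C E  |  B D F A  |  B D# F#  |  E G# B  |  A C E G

VI7 - iiø7 - V/V - V - i7

F-A-C-E: root F is the submediant; major seventh chord there is VI7.
B-D-F-A has root B, degree 2 in A minor, so iiø7.
B-D#-F#: chromatic; B is V of V, so V/V.
E-G#-B has root E, degree 5 in A minor, so V.
A-C-E-G: minor seventh chord on A = scale degree 1 → i7.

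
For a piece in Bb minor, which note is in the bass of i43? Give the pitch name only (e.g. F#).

F

i in Bb minor has root Bb; the chord is Bb-Db-F-Ab.
The figure 43 means second inversion — the fifth is in the bass.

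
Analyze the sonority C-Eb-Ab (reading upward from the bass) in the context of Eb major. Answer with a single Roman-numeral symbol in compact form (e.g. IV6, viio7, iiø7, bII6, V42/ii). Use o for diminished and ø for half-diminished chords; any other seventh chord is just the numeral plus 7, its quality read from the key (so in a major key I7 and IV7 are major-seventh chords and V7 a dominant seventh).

IV6

The pitches Ab-C-Eb form a major triad rooted on Ab.
In Eb major, Ab is the subdominant; the diatonic major triad there is IV.
With C in the bass the chord is in first inversion, so the figured bass is 6.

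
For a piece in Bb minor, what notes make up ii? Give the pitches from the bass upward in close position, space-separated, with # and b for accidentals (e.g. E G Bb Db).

C Eb G

ii is the minor supertonic, borrowed from the parallel major (the Dorian ii). In Bb minor that root is C.
So the chord is C-Eb-G, a minor triad.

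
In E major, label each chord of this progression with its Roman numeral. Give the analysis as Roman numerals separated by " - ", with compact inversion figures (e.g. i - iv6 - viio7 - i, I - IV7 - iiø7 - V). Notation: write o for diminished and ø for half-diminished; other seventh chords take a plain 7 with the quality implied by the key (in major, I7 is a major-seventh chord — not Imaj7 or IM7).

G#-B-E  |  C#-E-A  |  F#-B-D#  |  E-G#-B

I6 - IV6 - V64 - I

G#-B-E has root E, degree 1 in E major, so I6.
C#-E-A: major triad on A = scale degree 4 → IV6.
F#-B-D# has root B, degree 5 in E major, so V64.
E-G#-B: major triad on E = scale degree 1 → I.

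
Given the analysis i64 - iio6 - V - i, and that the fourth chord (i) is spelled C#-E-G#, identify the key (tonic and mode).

C# minor

i is given as C#-E-G# — a minor triad with root C#.
If C# is scale degree 1 and the mode makes that degree carry a minor triad, the tonic is C# and the mode is minor.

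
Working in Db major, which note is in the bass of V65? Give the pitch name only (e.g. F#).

C

V in Db major has root Ab; the chord is Ab-C-Eb-Gb.
The figure 65 means first inversion — the third is in the bass.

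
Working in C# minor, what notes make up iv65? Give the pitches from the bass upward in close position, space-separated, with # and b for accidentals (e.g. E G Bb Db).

The numeral's case and figure indicate a minor seventh chord. In C# minor its root, the fourth degree, is F#.
Stacking thirds from F# gives F#-A-C#-E.
With the 65 figure the chord is in first inversion; from the bass A upward in close position it reads A-C#-E-F#.

A C# E F#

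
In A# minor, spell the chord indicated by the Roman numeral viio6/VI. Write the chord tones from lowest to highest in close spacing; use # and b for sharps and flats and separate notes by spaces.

G# B E#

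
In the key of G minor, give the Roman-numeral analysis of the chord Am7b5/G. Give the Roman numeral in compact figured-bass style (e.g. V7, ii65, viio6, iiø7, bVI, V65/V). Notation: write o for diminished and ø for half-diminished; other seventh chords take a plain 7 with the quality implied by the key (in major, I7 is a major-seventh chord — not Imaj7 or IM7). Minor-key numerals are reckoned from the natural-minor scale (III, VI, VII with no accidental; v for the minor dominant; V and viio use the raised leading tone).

The pitches A-C-Eb-G form a half-diminished seventh chord rooted on A.
In G minor, A is the supertonic; the diatonic half-diminished seventh chord there is iiø7.
With G in the bass the chord is in third inversion, so the figured bass is 42.

iiø42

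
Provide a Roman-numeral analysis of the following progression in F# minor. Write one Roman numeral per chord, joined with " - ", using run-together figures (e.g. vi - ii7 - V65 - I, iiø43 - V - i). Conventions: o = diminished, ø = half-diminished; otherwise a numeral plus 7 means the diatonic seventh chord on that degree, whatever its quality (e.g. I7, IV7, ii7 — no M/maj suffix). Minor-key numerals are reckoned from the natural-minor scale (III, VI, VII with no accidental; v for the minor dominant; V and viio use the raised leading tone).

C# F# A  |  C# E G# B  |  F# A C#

i64 - v7 - i

C#-F#-A: minor triad on F# = scale degree 1 → i64.
C#-E-G#-B: root C# is the dominant; minor seventh chord there is v7.
F#-A-C#: minor triad on F# = scale degree 1 → i.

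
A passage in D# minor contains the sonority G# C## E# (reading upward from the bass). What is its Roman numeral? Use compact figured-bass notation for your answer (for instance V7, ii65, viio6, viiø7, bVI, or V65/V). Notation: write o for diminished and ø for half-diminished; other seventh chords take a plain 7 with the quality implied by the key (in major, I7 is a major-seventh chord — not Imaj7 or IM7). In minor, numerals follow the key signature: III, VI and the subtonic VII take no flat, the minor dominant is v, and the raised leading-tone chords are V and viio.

viio64

The pitches C##-E#-G# form a diminished triad rooted on C##.
In D# minor, C## is the leading tone; the diatonic diminished triad there is viio.
With G# in the bass the chord is in second inversion, so the figured bass is 64.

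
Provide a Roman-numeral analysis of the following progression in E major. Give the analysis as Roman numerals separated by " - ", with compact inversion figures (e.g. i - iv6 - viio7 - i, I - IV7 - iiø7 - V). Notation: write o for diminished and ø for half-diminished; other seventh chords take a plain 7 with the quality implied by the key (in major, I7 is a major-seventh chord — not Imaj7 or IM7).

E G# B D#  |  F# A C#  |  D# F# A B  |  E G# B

I7 - ii - V65 - I

E-G#-B-D#: root E is the tonic; major seventh chord there is I7.
F#-A-C#: root F# is the supertonic; minor triad there is ii.
D#-F#-A-B: dominant seventh chord on B = scale degree 5 → V65.
E-G#-B has root E, degree 1 in E major, so I.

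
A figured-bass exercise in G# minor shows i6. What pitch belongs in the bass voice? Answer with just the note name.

B

i in G# minor has root G#; the chord is G#-B-D#.
The figure 6 means first inversion — the third is in the bass.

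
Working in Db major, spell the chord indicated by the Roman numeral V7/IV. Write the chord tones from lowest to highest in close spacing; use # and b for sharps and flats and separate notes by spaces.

V7/IV is a secondary dominant — the dominant seventh of IV. IV in Db major is Gb, so the applied chord's root is Db, a perfect fifth above.
Building a dominant seventh chord on Db gives Db-F-Ab-Cb.

Db F Ab Cb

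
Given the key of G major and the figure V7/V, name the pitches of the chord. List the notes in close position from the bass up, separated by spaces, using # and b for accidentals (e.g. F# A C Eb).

A C# E G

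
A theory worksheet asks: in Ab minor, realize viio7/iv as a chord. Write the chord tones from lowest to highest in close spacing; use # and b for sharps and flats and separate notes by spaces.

viio7/iv is a secondary leading-tone chord. The target iv is Db in Ab minor; the applied chord is rooted a semitone below, on C.
Building a fully diminished seventh chord on C gives C-Eb-Gb-Bbb.

C Eb Gb Bbb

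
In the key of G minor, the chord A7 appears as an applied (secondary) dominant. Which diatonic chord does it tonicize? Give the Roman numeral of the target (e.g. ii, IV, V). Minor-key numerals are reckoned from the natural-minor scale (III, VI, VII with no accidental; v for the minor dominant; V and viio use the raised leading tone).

The chord is a dominant seventh chord on A.
A dominant resolves down a perfect fifth: A → D. In G minor, D is scale degree 5, i.e. V.

V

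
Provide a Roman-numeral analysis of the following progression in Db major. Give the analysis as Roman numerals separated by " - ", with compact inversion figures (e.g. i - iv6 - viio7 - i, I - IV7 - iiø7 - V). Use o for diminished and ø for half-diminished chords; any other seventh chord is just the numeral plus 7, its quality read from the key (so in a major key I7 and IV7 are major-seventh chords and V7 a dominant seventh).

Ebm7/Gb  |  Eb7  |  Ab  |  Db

ii65 - V7/V - V - I

Ebm7/Gb: minor seventh chord on Eb = scale degree 2 → ii65.
Eb7: chromatic; Eb is V of V, so V7/V.
Ab: root Ab is the dominant; major triad there is V.
Db: major triad on Db = scale degree 1 → I.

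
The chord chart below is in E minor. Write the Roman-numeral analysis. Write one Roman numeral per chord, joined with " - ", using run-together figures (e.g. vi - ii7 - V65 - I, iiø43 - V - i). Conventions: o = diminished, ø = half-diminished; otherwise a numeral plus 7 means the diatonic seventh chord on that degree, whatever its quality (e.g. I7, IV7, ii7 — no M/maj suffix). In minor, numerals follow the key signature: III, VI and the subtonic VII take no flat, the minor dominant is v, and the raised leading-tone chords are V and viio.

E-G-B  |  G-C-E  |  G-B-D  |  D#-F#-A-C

E-G-B: minor triad on E = scale degree 1 → i.
G-C-E has root C, degree 6 in E minor, so VI64.
G-B-D: major triad on G = scale degree 3 → III.
D#-F#-A-C has root D#, degree 7 in E minor, so viio7.

i - VI64 - III - viio7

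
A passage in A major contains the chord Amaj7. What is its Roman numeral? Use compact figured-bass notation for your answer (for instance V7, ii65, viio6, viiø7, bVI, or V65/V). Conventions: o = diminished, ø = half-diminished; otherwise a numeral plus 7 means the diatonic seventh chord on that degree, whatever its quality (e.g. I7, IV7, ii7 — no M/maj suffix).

Stacked in thirds the chord is A-C#-E-G#: a major seventh chord on A.
A is scale degree 1 in A major, and a major seventh chord on that degree is written I7.

I7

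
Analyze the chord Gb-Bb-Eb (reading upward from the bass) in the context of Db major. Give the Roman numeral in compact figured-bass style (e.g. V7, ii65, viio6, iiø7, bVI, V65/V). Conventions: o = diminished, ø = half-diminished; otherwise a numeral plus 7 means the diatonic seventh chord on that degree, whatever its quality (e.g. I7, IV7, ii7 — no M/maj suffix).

ii6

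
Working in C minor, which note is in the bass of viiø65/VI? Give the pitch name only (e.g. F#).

Bb

The applied chord viiø65/VI is rooted on G: G-Bb-Db-F.
The figure 65 means first inversion — the third is in the bass.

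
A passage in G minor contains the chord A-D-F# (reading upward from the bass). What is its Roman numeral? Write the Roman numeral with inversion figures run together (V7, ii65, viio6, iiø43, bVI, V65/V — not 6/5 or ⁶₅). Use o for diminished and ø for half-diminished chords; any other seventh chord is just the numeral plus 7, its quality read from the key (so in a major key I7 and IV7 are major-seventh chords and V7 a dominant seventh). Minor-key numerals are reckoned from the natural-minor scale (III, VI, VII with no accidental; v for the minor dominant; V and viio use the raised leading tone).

V64

The pitches D-F#-A form a major triad rooted on D.
In G minor, D is the dominant; the diatonic major triad there is V.
With A in the bass the chord is in second inversion, so the figured bass is 64.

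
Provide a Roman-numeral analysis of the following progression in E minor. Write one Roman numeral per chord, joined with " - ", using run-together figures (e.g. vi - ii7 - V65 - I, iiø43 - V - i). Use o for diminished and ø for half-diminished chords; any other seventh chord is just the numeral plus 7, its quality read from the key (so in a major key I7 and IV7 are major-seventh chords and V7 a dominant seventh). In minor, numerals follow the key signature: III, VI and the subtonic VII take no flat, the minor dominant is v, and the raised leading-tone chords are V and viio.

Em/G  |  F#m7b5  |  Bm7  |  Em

i6 - iiø7 - v7 - i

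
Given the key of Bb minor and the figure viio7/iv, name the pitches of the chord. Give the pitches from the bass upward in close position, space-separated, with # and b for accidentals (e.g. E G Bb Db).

D F Ab Cb

viio7/iv is a secondary leading-tone chord. The target iv is Eb in Bb minor; the applied chord is rooted a semitone below, on D.
Building a fully diminished seventh chord on D gives D-F-Ab-Cb.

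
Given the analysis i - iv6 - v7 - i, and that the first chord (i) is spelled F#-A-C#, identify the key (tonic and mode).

F# minor

i is given as F#-A-C# — a minor triad with root F#.
If F# is scale degree 1 and the mode makes that degree carry a minor triad, the tonic is F# and the mode is minor.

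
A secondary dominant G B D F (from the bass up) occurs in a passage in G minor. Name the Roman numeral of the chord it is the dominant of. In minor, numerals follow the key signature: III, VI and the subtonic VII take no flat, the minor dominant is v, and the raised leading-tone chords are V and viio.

iv

The chord is a dominant seventh chord on G.
A dominant resolves down a perfect fifth: G → C. In G minor, C is scale degree 4, i.e. iv.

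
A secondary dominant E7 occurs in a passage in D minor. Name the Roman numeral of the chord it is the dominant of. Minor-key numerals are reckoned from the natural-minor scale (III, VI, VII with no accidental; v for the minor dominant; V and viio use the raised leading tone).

The chord is a dominant seventh chord on E.
A dominant resolves down a perfect fifth: E → A. In D minor, A is scale degree 5, i.e. V.

V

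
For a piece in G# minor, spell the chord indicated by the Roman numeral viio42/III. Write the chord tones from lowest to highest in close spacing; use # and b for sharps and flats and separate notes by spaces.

viio42/III is a secondary leading-tone chord. The target III is B in G# minor; the applied chord is rooted a semitone below, on A#.
Building a fully diminished seventh chord on A# gives A#-C#-E-G.
The figured bass 42 indicates third inversion, placing the seventh (G) in the bass: G-A#-C#-E.

G A# C# E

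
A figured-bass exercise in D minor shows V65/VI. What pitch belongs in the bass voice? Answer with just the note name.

A

The applied chord V65/VI is rooted on F: F-A-C-Eb.
The figure 65 means first inversion — the third is in the bass.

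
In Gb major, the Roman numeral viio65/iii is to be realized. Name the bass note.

The applied chord viio65/iii is rooted on A: A-C-Eb-Gb.
The figure 65 means first inversion — the third is in the bass.

C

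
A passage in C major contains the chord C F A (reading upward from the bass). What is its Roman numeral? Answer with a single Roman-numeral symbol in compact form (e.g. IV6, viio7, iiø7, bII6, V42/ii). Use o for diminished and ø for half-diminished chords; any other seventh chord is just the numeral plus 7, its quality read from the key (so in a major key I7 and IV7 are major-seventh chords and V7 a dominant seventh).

Stacked in thirds the chord is F-A-C: a major triad on F.
In C major, F is the subdominant; the diatonic major triad there is IV.
With C in the bass the chord is in second inversion, so the figured bass is 64.

IV64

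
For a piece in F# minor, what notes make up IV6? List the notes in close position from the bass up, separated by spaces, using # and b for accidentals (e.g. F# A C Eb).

D# F# B

Scale degree 4 in F# minor is B; here the chord built on it is altered to a major triad. IV6 is the major subdominant, borrowed from the parallel major.
So the chord is B-D#-F#.
The figured bass 6 indicates first inversion, placing the third (D#) in the bass: D#-F#-B.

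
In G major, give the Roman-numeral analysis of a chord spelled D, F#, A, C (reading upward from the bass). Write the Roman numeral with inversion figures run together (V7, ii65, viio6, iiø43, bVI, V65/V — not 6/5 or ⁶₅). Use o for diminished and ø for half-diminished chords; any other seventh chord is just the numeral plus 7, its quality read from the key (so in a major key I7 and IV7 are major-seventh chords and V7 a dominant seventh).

V7

The pitches D-F#-A-C form a dominant seventh chord rooted on D.
D is scale degree 5 in G major, and a dominant seventh chord on that degree is written V7.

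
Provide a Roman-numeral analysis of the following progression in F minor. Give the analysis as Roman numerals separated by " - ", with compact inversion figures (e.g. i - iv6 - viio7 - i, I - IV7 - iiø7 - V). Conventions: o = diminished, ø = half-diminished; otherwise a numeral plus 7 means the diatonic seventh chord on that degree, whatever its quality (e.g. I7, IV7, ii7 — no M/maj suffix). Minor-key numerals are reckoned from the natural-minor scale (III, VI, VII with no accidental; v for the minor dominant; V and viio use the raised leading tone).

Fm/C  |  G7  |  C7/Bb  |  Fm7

i64 - V7/V - V42 - i7

Fm/C: root F is the tonic; minor triad there is i64.
G7 is the secondary dominant of V (dominant seventh chord on G): V7/V.
C7/Bb has root C, degree 5 in F minor, so V42.
Fm7 has root F, degree 1 in F minor, so i7.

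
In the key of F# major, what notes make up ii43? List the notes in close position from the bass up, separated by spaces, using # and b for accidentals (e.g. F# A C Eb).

In F# major, scale degree 2 is G#, and the diatonic chord built there is a minor seventh chord.
Stacking thirds from G# gives G#-B-D#-F#.
The figured bass 43 indicates second inversion, placing the fifth (D#) in the bass: D#-F#-G#-B.

D# F# G# B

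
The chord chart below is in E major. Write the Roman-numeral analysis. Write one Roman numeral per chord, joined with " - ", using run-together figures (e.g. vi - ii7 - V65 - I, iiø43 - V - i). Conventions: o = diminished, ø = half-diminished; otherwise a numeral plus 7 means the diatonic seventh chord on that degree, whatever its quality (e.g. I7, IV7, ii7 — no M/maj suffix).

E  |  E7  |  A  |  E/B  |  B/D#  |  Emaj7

E: root E is the tonic; major triad there is I.
E7 is the secondary dominant of IV (dominant seventh chord on E): V7/IV.
A has root A, degree 4 in E major, so IV.
E/B: root E is the tonic; major triad there is I64.
B/D#: major triad on B = scale degree 5 → V6.
Emaj7 has root E, degree 1 in E major, so I7.

I - V7/IV - IV - I64 - V6 - I7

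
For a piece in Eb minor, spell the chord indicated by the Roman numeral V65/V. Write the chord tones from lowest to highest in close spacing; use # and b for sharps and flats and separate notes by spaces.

A C Eb F

V65/V is a secondary dominant — the dominant seventh of V. V in Eb minor is Bb, so the applied chord's root is F, a perfect fifth above.
Building a dominant seventh chord on F gives F-A-C-Eb.
The figured bass 65 indicates first inversion, placing the third (A) in the bass: A-C-Eb-F.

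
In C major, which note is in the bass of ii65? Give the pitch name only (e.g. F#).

ii in C major has root D; the chord is D-F-A-C.
The figure 65 means first inversion — the third is in the bass.

F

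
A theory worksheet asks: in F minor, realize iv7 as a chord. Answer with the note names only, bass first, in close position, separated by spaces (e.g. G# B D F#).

Bb Db F Ab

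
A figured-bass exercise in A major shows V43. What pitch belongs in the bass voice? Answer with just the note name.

V in A major has root E; the chord is E-G#-B-D.
The figure 43 means second inversion — the fifth is in the bass.

B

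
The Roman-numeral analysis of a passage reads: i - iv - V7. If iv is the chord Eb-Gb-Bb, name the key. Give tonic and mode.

Bb minor

The chord Ebm is a minor triad rooted on Eb; its label is iv.
Counting down 3 scale steps from Eb places the tonic on Bb; a minor triad on degree 4 is diatonic only in minor.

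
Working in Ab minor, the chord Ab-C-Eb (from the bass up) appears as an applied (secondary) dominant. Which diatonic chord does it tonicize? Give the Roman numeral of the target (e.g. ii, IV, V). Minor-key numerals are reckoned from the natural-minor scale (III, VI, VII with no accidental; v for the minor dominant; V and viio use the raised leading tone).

iv

The chord is a major triad on Ab.
A dominant resolves down a perfect fifth: Ab → Db. In Ab minor, Db is scale degree 4, i.e. iv.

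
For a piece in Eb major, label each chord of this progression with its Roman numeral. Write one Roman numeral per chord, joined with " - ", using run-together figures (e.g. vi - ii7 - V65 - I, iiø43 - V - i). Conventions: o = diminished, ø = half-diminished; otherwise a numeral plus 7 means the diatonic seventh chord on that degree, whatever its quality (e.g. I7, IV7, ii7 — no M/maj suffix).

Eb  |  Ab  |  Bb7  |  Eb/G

I - IV - V7 - I6

Eb: major triad on Eb = scale degree 1 → I.
Ab has root Ab, degree 4 in Eb major, so IV.
Bb7: dominant seventh chord on Bb = scale degree 5 → V7.
Eb/G has root Eb, degree 1 in Eb major, so I6.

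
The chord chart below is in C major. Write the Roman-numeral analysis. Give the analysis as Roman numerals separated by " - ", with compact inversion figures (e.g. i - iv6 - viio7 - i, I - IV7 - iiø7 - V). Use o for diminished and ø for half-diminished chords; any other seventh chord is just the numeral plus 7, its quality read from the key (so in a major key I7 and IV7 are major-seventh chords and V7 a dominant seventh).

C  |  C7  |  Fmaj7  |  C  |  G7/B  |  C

C has root C, degree 1 in C major, so I.
C7: a dominant seventh chord on C, the applied dominant of IV → V7/IV.
Fmaj7 has root F, degree 4 in C major, so IV7.
C: root C is the tonic; major triad there is I.
G7/B: dominant seventh chord on G = scale degree 5 → V65.
C: major triad on C = scale degree 1 → I.

I - V7/IV - IV7 - I - V65 - I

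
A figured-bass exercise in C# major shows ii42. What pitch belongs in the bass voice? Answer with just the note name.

C#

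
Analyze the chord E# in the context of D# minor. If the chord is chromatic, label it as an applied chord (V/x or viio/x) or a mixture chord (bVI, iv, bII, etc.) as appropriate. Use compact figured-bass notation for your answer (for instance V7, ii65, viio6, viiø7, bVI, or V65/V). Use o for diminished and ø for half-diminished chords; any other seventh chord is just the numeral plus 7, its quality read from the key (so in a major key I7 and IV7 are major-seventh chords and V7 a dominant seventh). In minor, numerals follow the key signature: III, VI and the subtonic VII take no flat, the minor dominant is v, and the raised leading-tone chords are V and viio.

V/V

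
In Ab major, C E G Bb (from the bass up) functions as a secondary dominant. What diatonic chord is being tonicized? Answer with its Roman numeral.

vi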